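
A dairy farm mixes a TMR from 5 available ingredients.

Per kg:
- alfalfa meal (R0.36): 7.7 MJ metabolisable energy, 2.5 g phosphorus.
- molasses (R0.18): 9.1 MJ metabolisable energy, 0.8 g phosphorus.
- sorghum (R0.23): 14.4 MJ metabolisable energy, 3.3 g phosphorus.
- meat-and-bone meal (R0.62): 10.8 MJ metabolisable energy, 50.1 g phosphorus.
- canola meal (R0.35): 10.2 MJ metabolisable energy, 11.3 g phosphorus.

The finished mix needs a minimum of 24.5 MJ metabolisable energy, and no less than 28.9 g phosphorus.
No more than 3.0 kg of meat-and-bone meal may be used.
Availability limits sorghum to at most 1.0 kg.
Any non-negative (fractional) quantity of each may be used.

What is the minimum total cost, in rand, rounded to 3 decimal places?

R0.634

Let x1 = kg of alfalfa meal, x2 = kg of molasses, x3 = kg of sorghum, x4 = kg of meat-and-bone meal, x5 = kg of canola meal.
Minimise 0.36x1 + 0.18x2 + 0.23x3 + 0.62x4 + 0.35x5 subject to:
  7.7x1 + 9.1x2 + 14.4x3 + 10.8x4 + 10.2x5 ≥ 24.5   (metabolisable energy)
  2.5x1 + 0.8x2 + 3.3x3 + 50.1x4 + 11.3x5 ≥ 28.9   (phosphorus)
  x4 ≤ 3
  x3 ≤ 1
  x1, x2, x3, x4, x5 ≥ 0.
The optimal basis is {molasses, sorghum, meat-and-bone meal}; alfalfa meal, canola meal drop out. There the metabolisable energy, phosphorus, the sorghum cap constraints are tight.
That vertex is x2 = 0.5132, x3 = 1, x4 = 0.5028.
Total cost: 0.18·0.5132 + 0.23·1 + 0.62·0.5028 = 0.63411.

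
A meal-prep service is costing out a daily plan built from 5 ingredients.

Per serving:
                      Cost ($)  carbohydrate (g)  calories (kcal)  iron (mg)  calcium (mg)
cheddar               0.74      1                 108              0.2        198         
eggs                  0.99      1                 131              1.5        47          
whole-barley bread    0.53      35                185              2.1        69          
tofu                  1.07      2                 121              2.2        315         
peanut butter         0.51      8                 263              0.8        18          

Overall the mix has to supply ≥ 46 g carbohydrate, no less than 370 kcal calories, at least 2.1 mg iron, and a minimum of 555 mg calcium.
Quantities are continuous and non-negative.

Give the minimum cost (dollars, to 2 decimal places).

$2.25

This is a linear program. Let x1 = servings of cheddar, x2 = servings of eggs, x3 = servings of whole-barley bread, x4 = servings of tofu, x5 = servings of peanut butter.
min 0.74x1 + 0.99x2 + 0.53x3 + 1.07x4 + 0.51x5 s.t.:
  1x1 + 1x2 + 35x3 + 2x4 + 8x5 ≥ 46   (carbohydrate)
  108x1 + 131x2 + 185x3 + 121x4 + 263x5 ≥ 370   (calories)
  0.2x1 + 1.5x2 + 2.1x3 + 2.2x4 + 0.8x5 ≥ 2.1   (iron)
  198x1 + 47x2 + 69x3 + 315x4 + 18x5 ≥ 555   (calcium)
  x1, x2, x3, x4, x5 ≥ 0.
The minimum-cost mix takes nothing from cheddar, eggs, peanut butter — only whole-barley bread, tofu. Binding constraints: carbohydrate and calcium.
So whole-barley bread = 1.229 servings, tofu = 1.493 servings.
Hence cost = 0.53·1.229 + 1.07·1.493 = $2.2489.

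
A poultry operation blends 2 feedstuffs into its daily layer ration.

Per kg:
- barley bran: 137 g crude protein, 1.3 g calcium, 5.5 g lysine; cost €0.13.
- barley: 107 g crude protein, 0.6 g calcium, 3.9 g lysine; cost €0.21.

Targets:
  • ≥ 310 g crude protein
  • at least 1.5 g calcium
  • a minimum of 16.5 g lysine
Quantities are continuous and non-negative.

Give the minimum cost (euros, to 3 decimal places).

€0.390

Let x1 = kg of barley bran, x2 = kg of barley.
Minimise 0.13x1 + 0.21x2 with:
  137x1 + 107x2 ≥ 310   (crude protein)
  1.3x1 + 0.6x2 ≥ 1.5   (calcium)
  5.5x1 + 3.9x2 ≥ 16.5   (lysine)
  x1, x2 ≥ 0.
The cheapest feasible vertex uses only barley bran; barley is not used. Binding constraint: lysine.
Solving gives x1 = 3.
Objective = 0.13·3 = 0.39000.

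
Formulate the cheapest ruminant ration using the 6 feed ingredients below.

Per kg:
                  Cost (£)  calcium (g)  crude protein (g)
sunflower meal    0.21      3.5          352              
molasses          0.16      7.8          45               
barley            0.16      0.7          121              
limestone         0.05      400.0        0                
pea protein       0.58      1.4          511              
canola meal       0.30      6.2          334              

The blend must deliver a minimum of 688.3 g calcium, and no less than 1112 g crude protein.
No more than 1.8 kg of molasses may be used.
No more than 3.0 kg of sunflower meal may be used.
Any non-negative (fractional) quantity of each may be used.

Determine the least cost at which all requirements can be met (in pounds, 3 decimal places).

£0.765

Let x1 = kg of sunflower meal, x2 = kg of molasses, x3 = kg of barley, x4 = kg of limestone, x5 = kg of pea protein, x6 = kg of canola meal.
Minimise 0.21x1 + 0.16x2 + 0.16x3 + 0.05x4 + 0.58x5 + 0.3x6 subject to:
  3.5x1 + 7.8x2 + 0.7x3 + 400x4 + 1.4x5 + 6.2x6 ≥ 688.3   (calcium)
  352x1 + 45x2 + 121x3 + 511x5 + 334x6 ≥ 1112   (crude protein)
  x2 ≤ 1.8
  x1 ≤ 3
  x1, x2, x3, x4, x5, x6 ≥ 0.
At the optimum only sunflower meal, limestone, canola meal are positive (molasses, barley, pea protein = 0). There the calcium, crude protein, the sunflower meal cap constraints are tight.
So sunflower meal = 3 kg, limestone = 1.692 kg, canola meal = 0.1677 kg.
Objective = 0.21·3 + 0.05·1.692 + 0.3·0.1677 = 0.76491.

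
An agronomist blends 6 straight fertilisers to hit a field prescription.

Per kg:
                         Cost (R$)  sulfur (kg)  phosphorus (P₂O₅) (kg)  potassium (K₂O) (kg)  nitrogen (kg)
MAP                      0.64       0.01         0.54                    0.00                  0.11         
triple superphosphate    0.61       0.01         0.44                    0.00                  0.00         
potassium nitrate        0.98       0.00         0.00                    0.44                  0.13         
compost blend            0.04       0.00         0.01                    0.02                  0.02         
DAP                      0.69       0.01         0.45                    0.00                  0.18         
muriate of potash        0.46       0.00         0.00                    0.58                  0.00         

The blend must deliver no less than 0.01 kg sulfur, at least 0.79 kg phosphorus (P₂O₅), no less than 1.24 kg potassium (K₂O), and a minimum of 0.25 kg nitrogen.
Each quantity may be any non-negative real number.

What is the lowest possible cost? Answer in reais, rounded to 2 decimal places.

R$1.98

Let x1 = kg of MAP, x2 = kg of triple superphosphate, x3 = kg of potassium nitrate, x4 = kg of compost blend, x5 = kg of DAP, x6 = kg of muriate of potash.
min 0.64x1 + 0.61x2 + 0.98x3 + 0.04x4 + 0.69x5 + 0.46x6 s.t.:
  0.01x1 + 0.01x2 + 0.01x5 ≥ 0.01   (sulfur)
  0.54x1 + 0.44x2 + 0.01x4 + 0.45x5 ≥ 0.79   (phosphorus (P₂O₅))
  0.44x3 + 0.02x4 + 0.58x6 ≥ 1.24   (potassium (K₂O))
  0.11x1 + 0.13x3 + 0.02x4 + 0.18x5 ≥ 0.25   (nitrogen)
  x1, x2, x3, x4, x5, x6 ≥ 0.
The minimum-cost mix takes nothing from triple superphosphate, potassium nitrate, DAP — only MAP, compost blend, muriate of potash. Binding constraints: phosphorus (P₂O₅), potassium (K₂O), nitrogen.
Solving gives x1 = 1.371, x4 = 4.959, x6 = 1.967.
Objective = 0.64·1.371 + 0.04·4.959 + 0.46·1.967 = 1.9806.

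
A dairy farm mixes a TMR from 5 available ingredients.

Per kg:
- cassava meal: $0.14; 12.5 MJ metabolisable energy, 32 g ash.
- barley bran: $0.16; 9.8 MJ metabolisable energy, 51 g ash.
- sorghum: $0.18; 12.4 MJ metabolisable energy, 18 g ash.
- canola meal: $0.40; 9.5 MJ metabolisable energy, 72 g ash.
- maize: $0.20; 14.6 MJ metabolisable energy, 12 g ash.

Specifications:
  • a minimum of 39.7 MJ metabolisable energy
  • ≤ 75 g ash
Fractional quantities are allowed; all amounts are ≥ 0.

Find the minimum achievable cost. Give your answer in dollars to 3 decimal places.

Let x1 = kg of cassava meal, x2 = kg of barley bran, x3 = kg of sorghum, x4 = kg of canola meal, x5 = kg of maize.
Minimize 0.14x1 + 0.16x2 + 0.18x3 + 0.4x4 + 0.2x5 s.t.:
  12.5x1 + 9.8x2 + 12.4x3 + 9.5x4 + 14.6x5 ≥ 39.7   (metabolisable energy)
  32x1 + 51x2 + 18x3 + 72x4 + 12x5 ≤ 75   (ash)
  x1, x2, x3, x4, x5 ≥ 0.
The optimal basis is {cassava meal, maize}; barley bran, sorghum, canola meal drop out. There the metabolisable energy and ash constraints are tight.
Optimal quantities: cassava meal = 1.95 kg, maize = 1.049 kg.
Objective = 0.14·1.95 + 0.2·1.049 = 0.48280.

$0.483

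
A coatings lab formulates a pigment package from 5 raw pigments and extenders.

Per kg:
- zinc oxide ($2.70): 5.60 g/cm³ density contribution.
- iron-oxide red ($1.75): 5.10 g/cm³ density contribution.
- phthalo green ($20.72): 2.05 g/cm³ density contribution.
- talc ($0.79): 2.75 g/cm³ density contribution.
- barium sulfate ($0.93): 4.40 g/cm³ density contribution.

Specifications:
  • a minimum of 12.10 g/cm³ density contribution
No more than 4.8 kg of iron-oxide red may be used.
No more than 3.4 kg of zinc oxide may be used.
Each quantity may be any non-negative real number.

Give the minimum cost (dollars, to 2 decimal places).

$2.56

This is a linear program. Let x1 = kg of zinc oxide, x2 = kg of iron-oxide red, x3 = kg of phthalo green, x4 = kg of talc, x5 = kg of barium sulfate.
min 2.7x1 + 1.75x2 + 20.72x3 + 0.79x4 + 0.93x5 s.t.:
  5.6x1 + 5.1x2 + 2.05x3 + 2.75x4 + 4.4x5 ≥ 12.1   (density contribution)
  x2 ≤ 4.8
  x1 ≤ 3.4
  x1, x2, x3, x4, x5 ≥ 0.
The optimal basis is {barium sulfate}; zinc oxide, iron-oxide red, phthalo green, talc drop out. Binding constraint: density contribution.
Solving gives x5 = 2.75.
Total cost: 0.93·2.75 = 2.5575.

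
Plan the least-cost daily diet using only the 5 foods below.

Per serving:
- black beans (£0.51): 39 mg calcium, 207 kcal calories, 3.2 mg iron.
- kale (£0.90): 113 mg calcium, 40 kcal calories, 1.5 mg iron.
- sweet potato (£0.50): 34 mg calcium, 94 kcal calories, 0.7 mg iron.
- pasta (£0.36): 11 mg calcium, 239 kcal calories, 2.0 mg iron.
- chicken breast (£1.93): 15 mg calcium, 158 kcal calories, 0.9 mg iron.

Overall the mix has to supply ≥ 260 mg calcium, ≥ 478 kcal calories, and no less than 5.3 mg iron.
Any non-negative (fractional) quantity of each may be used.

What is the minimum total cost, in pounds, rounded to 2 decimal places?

This is a linear program. Let x1 = servings of black beans, x2 = servings of kale, x3 = servings of sweet potato, x4 = servings of pasta, x5 = servings of chicken breast.
min 0.51x1 + 0.9x2 + 0.5x3 + 0.36x4 + 1.93x5 subject to:
  39x1 + 113x2 + 34x3 + 11x4 + 15x5 ≥ 260   (calcium)
  207x1 + 40x2 + 94x3 + 239x4 + 158x5 ≥ 478   (calories)
  3.2x1 + 1.5x2 + 0.7x3 + 2x4 + 0.9x5 ≥ 5.3   (iron)
  x1, x2, x3, x4, x5 ≥ 0.
At the optimum only black beans, kale are positive (sweet potato, pasta, chicken breast = 0). The calcium and calories requirements are met with equality.
Solving gives x1 = 1.998, x2 = 1.611.
Total cost: 0.51·1.998 + 0.9·1.611 = 2.4689.

£2.47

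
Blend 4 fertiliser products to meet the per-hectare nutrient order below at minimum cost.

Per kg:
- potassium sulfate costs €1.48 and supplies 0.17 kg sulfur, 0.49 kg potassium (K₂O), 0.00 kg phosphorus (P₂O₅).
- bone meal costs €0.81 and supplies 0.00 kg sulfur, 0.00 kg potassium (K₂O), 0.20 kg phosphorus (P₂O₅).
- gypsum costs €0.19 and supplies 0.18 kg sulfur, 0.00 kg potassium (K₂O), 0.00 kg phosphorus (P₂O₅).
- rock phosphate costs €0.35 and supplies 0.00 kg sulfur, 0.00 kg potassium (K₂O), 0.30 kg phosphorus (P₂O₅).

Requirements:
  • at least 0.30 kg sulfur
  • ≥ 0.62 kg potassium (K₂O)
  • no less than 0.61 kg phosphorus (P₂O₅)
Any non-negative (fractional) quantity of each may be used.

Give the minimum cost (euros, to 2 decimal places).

Treat it as an LP. Let x1 = kg of potassium sulfate, x2 = kg of bone meal, x3 = kg of gypsum, x4 = kg of rock phosphate.
Minimize 1.48x1 + 0.81x2 + 0.19x3 + 0.35x4 subject to:
  0.17x1 + 0.18x3 ≥ 0.3   (sulfur)
  0.49x1 ≥ 0.62   (potassium (K₂O))
  0.2x2 + 0.3x4 ≥ 0.61   (phosphorus (P₂O₅))
  x1, x2, x3, x4 ≥ 0.
The optimal basis is {potassium sulfate, gypsum, rock phosphate}; bone meal drops out. Binding constraints: sulfur, potassium (K₂O), phosphorus (P₂O₅).
So potassium sulfate = 1.265 kg, gypsum = 0.4717 kg, rock phosphate = 2.033 kg.
Total cost: 1.48·1.265 + 0.19·0.4717 + 0.35·2.033 = 2.6734.

€2.67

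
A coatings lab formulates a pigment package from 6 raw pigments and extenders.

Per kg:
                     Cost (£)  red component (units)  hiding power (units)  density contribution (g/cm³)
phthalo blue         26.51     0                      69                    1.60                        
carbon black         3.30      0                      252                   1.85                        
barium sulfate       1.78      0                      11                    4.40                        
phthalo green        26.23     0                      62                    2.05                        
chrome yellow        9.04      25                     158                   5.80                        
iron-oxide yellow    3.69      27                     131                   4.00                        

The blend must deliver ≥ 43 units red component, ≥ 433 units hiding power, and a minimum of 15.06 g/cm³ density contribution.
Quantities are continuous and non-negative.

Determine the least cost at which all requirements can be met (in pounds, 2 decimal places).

£11.48

Let x1 = kg of phthalo blue, x2 = kg of carbon black, x3 = kg of barium sulfate, x4 = kg of phthalo green, x5 = kg of chrome yellow, x6 = kg of iron-oxide yellow.
min 26.51x1 + 3.3x2 + 1.78x3 + 26.23x4 + 9.04x5 + 3.69x6 subject to:
  25x5 + 27x6 ≥ 43   (red component)
  69x1 + 252x2 + 11x3 + 62x4 + 158x5 + 131x6 ≥ 433   (hiding power)
  1.6x1 + 1.85x2 + 4.4x3 + 2.05x4 + 5.8x5 + 4x6 ≥ 15.06   (density contribution)
  x1, x2, x3, x4, x5, x6 ≥ 0.
The optimal basis is {carbon black, barium sulfate, iron-oxide yellow}; phthalo blue, phthalo green, chrome yellow drop out. Binding constraints: red component, hiding power, density contribution.
That vertex is x2 = 0.8192, x3 = 1.63, x6 = 1.593.
Cost = 3.3·0.8192 + 1.78·1.63 + 3.69·1.593 = 11.4829.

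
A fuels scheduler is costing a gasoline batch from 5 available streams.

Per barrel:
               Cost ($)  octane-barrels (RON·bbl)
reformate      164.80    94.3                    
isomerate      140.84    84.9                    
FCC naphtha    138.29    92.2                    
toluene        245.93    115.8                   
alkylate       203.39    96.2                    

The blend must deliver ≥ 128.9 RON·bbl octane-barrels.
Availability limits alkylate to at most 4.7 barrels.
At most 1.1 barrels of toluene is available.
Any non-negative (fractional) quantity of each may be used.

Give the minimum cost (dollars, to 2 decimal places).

$193.34

Treat it as an LP. Let x1 = barrels of reformate, x2 = barrels of isomerate, x3 = barrels of FCC naphtha, x4 = barrels of toluene, x5 = barrels of alkylate.
min 164.8x1 + 140.84x2 + 138.29x3 + 245.93x4 + 203.39x5 s.t.:
  94.3x1 + 84.9x2 + 92.2x3 + 115.8x4 + 96.2x5 ≥ 128.9   (octane-barrels)
  x5 ≤ 4.7
  x4 ≤ 1.1
  x1, x2, x3, x4, x5 ≥ 0.
At the optimum only FCC naphtha is positive (reformate, isomerate, toluene, alkylate = 0). The octane-barrels requirement is met with equality.
Optimal quantities: FCC naphtha = 1.39805 barrels.
Hence cost = 138.29·1.39805 = $193.3363.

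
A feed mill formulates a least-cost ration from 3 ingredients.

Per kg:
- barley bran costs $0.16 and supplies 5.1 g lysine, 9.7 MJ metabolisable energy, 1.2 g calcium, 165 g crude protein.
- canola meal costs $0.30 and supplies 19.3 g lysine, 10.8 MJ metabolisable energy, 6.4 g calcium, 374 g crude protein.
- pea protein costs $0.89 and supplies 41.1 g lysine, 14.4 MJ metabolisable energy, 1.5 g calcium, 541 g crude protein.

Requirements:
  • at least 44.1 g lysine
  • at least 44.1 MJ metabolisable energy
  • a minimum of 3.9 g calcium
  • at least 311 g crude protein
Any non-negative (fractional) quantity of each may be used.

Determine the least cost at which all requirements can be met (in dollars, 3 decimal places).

Treat it as an LP. Let x1 = kg of barley bran, x2 = kg of canola meal, x3 = kg of pea protein.
Minimize 0.16x1 + 0.3x2 + 0.89x3 subject to:
  5.1x1 + 19.3x2 + 41.1x3 ≥ 44.1   (lysine)
  9.7x1 + 10.8x2 + 14.4x3 ≥ 44.1   (metabolisable energy)
  1.2x1 + 6.4x2 + 1.5x3 ≥ 3.9   (calcium)
  165x1 + 374x2 + 541x3 ≥ 311   (crude protein)
  x1, x2, x3 ≥ 0.
At the optimum only barley bran, canola meal are positive (pea protein = 0). Binding constraints: lysine and metabolisable energy.
So barley bran = 2.837 kg, canola meal = 1.5353 kg.
Objective = 0.16·2.837 + 0.3·1.5353 = 0.91451.

$0.915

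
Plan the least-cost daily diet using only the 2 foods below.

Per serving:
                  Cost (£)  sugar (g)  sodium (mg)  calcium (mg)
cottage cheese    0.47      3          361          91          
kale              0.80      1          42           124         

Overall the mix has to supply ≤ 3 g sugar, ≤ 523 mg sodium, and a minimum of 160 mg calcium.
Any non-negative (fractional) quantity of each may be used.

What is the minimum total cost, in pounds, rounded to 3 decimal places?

Set it up as a linear program. Let x1 = servings of cottage cheese, x2 = servings of kale.
min 0.47x1 + 0.8x2 subject to:
  3x1 + 1x2 ≤ 3   (sugar)
  361x1 + 42x2 ≤ 523   (sodium)
  91x1 + 124x2 ≥ 160   (calcium)
  x1, x2 ≥ 0.
Both inputs are positive at the optimum. The sugar and calcium requirements are met with equality.
So cottage cheese = 0.7544 servings, kale = 0.7367 servings.
Hence cost = 0.47·0.7544 + 0.8·0.7367 = £0.94393.

£0.944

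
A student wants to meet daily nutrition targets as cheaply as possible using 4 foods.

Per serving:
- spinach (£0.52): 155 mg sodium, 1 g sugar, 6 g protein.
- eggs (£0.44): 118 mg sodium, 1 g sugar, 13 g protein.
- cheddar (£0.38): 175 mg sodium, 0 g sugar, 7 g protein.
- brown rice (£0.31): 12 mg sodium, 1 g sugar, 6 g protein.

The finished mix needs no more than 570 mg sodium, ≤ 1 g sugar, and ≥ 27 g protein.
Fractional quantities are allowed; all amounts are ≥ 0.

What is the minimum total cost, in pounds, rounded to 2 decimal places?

This is a linear program. Let x1 = servings of spinach, x2 = servings of eggs, x3 = servings of cheddar, x4 = servings of brown rice.
Minimize 0.52x1 + 0.44x2 + 0.38x3 + 0.31x4 subject to:
  155x1 + 118x2 + 175x3 + 12x4 ≤ 570   (sodium)
  1x1 + 1x2 + 1x4 ≤ 1   (sugar)
  6x1 + 13x2 + 7x3 + 6x4 ≥ 27   (protein)
  x1, x2, x3, x4 ≥ 0.
The minimum-cost mix takes nothing from spinach, brown rice — only eggs, cheddar. Binding constraints: sugar and protein.
So eggs = 1 serving, cheddar = 2 servings.
Objective = 0.44·1 + 0.38·2 = 1.2000.

£1.20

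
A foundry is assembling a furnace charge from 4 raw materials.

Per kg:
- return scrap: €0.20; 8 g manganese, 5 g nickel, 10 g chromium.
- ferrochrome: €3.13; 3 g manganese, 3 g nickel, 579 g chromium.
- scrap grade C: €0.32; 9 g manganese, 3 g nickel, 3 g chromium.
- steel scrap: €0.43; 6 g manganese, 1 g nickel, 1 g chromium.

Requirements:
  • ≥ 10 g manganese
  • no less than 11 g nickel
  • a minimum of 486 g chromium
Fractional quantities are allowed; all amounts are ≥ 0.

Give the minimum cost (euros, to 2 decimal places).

Treat it as an LP. Let x1 = kg of return scrap, x2 = kg of ferrochrome, x3 = kg of scrap grade C, x4 = kg of steel scrap.
Minimize 0.2x1 + 3.13x2 + 0.32x3 + 0.43x4 s.t.:
  8x1 + 3x2 + 9x3 + 6x4 ≥ 10   (manganese)
  5x1 + 3x2 + 3x3 + 1x4 ≥ 11   (nickel)
  10x1 + 579x2 + 3x3 + 1x4 ≥ 486   (chromium)
  x1, x2, x3, x4 ≥ 0.
At the optimum only return scrap, ferrochrome are positive (scrap grade C, steel scrap = 0). There the nickel and chromium constraints are tight.
That vertex is x1 = 1.714, x2 = 0.8098.
Hence cost = 0.2·1.714 + 3.13·0.8098 = €2.8775.

€2.88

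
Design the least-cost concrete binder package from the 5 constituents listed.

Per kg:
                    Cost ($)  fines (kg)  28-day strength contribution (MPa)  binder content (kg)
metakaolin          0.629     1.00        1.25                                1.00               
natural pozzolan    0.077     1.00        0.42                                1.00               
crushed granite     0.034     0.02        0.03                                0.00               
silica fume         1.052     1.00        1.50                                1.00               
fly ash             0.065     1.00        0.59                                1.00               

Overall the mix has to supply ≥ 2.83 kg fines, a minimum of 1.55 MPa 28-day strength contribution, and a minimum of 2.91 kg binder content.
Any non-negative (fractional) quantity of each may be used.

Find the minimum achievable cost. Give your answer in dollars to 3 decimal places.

Let x1 = kg of metakaolin, x2 = kg of natural pozzolan, x3 = kg of crushed granite, x4 = kg of silica fume, x5 = kg of fly ash.
min 0.629x1 + 0.077x2 + 0.034x3 + 1.052x4 + 0.065x5 with:
  1x1 + 1x2 + 0.02x3 + 1x4 + 1x5 ≥ 2.83   (fines)
  1.25x1 + 0.42x2 + 0.03x3 + 1.5x4 + 0.59x5 ≥ 1.55   (28-day strength contribution)
  1x1 + 1x2 + 1x4 + 1x5 ≥ 2.91   (binder content)
  x1, x2, x3, x4, x5 ≥ 0.
The minimum-cost mix takes nothing from metakaolin, natural pozzolan, crushed granite, silica fume — only fly ash. The binder content requirement is met with equality.
That vertex is x5 = 2.91.
Cost = 0.065·2.91 = 0.18915.

$0.189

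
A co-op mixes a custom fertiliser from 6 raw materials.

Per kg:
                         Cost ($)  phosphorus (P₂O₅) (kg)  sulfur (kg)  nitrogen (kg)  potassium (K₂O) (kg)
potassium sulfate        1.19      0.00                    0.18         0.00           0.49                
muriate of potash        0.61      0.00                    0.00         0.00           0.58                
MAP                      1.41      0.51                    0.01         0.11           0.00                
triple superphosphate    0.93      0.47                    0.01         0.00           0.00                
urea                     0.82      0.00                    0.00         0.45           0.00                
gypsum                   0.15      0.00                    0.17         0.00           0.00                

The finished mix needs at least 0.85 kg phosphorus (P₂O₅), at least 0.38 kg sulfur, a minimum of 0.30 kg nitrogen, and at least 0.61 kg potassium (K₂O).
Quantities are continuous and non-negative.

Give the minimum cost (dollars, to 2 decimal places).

$3.19

This is a linear program. Let x1 = kg of potassium sulfate, x2 = kg of muriate of potash, x3 = kg of MAP, x4 = kg of triple superphosphate, x5 = kg of urea, x6 = kg of gypsum.
min 1.19x1 + 0.61x2 + 1.41x3 + 0.93x4 + 0.82x5 + 0.15x6 s.t.:
  0.51x3 + 0.47x4 ≥ 0.85   (phosphorus (P₂O₅))
  0.18x1 + 0.01x3 + 0.01x4 + 0.17x6 ≥ 0.38   (sulfur)
  0.11x3 + 0.45x5 ≥ 0.3   (nitrogen)
  0.49x1 + 0.58x2 ≥ 0.61   (potassium (K₂O))
  x1, x2, x3, x4, x5, x6 ≥ 0.
The cheapest feasible vertex uses only muriate of potash, triple superphosphate, urea, gypsum; potassium sulfate, MAP are not used. Binding constraints: phosphorus (P₂O₅), sulfur, nitrogen, potassium (K₂O).
Optimal quantities: muriate of potash = 1.052 kg, triple superphosphate = 1.809 kg, urea = 0.6667 kg, gypsum = 2.129 kg.
Cost = 0.61·1.052 + 0.93·1.809 + 0.82·0.6667 + 0.15·2.129 = 3.1901.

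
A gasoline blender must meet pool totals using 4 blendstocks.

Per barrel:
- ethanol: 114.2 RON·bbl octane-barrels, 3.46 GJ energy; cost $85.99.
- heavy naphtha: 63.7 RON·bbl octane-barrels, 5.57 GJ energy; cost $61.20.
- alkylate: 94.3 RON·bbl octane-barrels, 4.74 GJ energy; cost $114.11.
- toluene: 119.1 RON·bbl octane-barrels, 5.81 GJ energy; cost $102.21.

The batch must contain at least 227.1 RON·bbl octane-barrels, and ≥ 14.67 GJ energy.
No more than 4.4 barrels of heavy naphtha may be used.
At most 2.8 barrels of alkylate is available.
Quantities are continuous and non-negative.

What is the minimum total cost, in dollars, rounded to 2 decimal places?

Let x1 = barrels of ethanol, x2 = barrels of heavy naphtha, x3 = barrels of alkylate, x4 = barrels of toluene.
Minimize 85.99x1 + 61.2x2 + 114.11x3 + 102.21x4 subject to:
  114.2x1 + 63.7x2 + 94.3x3 + 119.1x4 ≥ 227.1   (octane-barrels)
  3.46x1 + 5.57x2 + 4.74x3 + 5.81x4 ≥ 14.67   (energy)
  x2 ≤ 4.4
  x3 ≤ 2.8
  x1, x2, x3, x4 ≥ 0.
At the optimum only ethanol, heavy naphtha are positive (alkylate, toluene = 0). The octane-barrels and energy requirements are met with equality.
Solving gives x1 = 0.79498, x2 = 2.1399.
Hence cost = 85.99·0.79498 + 61.2·2.1399 = $199.3222.

$199.32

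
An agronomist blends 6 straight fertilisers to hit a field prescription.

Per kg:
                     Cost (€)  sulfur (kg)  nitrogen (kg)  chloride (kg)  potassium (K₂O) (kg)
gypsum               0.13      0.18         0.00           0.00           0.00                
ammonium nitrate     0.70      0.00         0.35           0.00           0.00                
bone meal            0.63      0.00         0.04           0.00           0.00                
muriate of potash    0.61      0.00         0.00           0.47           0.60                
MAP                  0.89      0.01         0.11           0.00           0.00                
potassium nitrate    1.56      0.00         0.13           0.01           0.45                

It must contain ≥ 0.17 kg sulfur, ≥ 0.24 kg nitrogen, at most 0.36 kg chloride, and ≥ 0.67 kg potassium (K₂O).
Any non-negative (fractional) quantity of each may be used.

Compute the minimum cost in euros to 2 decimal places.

Treat it as an LP. Let x1 = kg of gypsum, x2 = kg of ammonium nitrate, x3 = kg of bone meal, x4 = kg of muriate of potash, x5 = kg of MAP, x6 = kg of potassium nitrate.
Minimize 0.13x1 + 0.7x2 + 0.63x3 + 0.61x4 + 0.89x5 + 1.56x6 subject to:
  0.18x1 + 0.01x5 ≥ 0.17   (sulfur)
  0.35x2 + 0.04x3 + 0.11x5 + 0.13x6 ≥ 0.24   (nitrogen)
  0.47x4 + 0.01x6 ≤ 0.36   (chloride)
  0.6x4 + 0.45x6 ≥ 0.67   (potassium (K₂O))
  x1, x2, x3, x4, x5, x6 ≥ 0.
The cheapest feasible vertex uses only gypsum, ammonium nitrate, muriate of potash, potassium nitrate; bone meal, MAP are not used. There the sulfur, nitrogen, chloride, potassium (K₂O) constraints are tight.
Optimal quantities: gypsum = 0.9444 kg, ammonium nitrate = 0.507 kg, muriate of potash = 0.7557 kg, potassium nitrate = 0.4813 kg.
Total cost: 0.13·0.9444 + 0.7·0.507 + 0.61·0.7557 + 1.56·0.4813 = 1.6895.

€1.69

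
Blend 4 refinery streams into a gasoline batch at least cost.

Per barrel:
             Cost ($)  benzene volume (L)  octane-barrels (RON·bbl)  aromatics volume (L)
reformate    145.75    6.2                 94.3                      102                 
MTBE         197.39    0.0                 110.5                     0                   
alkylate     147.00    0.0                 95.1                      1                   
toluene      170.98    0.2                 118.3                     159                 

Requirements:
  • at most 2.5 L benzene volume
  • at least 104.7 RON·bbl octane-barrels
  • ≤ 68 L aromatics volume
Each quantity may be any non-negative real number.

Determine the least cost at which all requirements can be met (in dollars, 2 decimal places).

$156.80

Treat it as an LP. Let x1 = barrels of reformate, x2 = barrels of MTBE, x3 = barrels of alkylate, x4 = barrels of toluene.
min 145.75x1 + 197.39x2 + 147x3 + 170.98x4 subject to:
  6.2x1 + 0.2x4 ≤ 2.5   (benzene volume)
  94.3x1 + 110.5x2 + 95.1x3 + 118.3x4 ≥ 104.7   (octane-barrels)
  102x1 + 1x3 + 159x4 ≤ 68   (aromatics volume)
  x1, x2, x3, x4 ≥ 0.
The cheapest feasible vertex uses only alkylate, toluene; reformate, MTBE are not used. Binding constraints: octane-barrels and aromatics volume.
Solving gives x3 = 0.5734, x4 = 0.4241.
Objective = 147·0.5734 + 170.98·0.4241 = 156.8024.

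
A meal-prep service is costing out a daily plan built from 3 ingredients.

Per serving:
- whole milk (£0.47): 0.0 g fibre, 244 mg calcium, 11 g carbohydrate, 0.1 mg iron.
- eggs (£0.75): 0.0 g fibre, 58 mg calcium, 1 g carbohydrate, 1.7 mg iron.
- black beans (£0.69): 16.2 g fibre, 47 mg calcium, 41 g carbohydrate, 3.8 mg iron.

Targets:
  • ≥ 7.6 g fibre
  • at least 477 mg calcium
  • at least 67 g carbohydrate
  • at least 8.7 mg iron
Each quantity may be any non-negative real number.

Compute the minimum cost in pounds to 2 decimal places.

Treat it as an LP. Let x1 = servings of whole milk, x2 = servings of eggs, x3 = servings of black beans.
min 0.47x1 + 0.75x2 + 0.69x3 s.t.:
  16.2x3 ≥ 7.6   (fibre)
  244x1 + 58x2 + 47x3 ≥ 477   (calcium)
  11x1 + 1x2 + 41x3 ≥ 67   (carbohydrate)
  0.1x1 + 1.7x2 + 3.8x3 ≥ 8.7   (iron)
  x1, x2, x3 ≥ 0.
At the optimum only whole milk, black beans are positive (eggs = 0). Binding constraints: calcium and iron.
Optimal quantities: whole milk = 1.522 servings, black beans = 2.249 servings.
Hence cost = 0.47·1.522 + 0.69·2.249 = £2.2672.

£2.27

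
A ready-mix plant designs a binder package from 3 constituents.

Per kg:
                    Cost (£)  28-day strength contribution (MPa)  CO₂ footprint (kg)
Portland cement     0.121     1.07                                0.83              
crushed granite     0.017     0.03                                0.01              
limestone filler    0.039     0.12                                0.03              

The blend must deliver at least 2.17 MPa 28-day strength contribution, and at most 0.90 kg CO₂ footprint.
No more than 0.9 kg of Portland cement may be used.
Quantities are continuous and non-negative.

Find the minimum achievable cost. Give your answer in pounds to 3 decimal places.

£0.561

Let x1 = kg of Portland cement, x2 = kg of crushed granite, x3 = kg of limestone filler.
min 0.121x1 + 0.017x2 + 0.039x3 s.t.:
  1.07x1 + 0.03x2 + 0.12x3 ≥ 2.17   (28-day strength contribution)
  0.83x1 + 0.01x2 + 0.03x3 ≤ 0.9   (CO₂ footprint)
  x1 ≤ 0.9
  x1, x2, x3 ≥ 0.
At the optimum only Portland cement, limestone filler are positive (crushed granite = 0). There the 28-day strength contribution and CO₂ footprint constraints are tight.
Solving gives x1 = 0.6356, x3 = 12.42.
Objective = 0.121·0.6356 + 0.039·12.42 = 0.56129.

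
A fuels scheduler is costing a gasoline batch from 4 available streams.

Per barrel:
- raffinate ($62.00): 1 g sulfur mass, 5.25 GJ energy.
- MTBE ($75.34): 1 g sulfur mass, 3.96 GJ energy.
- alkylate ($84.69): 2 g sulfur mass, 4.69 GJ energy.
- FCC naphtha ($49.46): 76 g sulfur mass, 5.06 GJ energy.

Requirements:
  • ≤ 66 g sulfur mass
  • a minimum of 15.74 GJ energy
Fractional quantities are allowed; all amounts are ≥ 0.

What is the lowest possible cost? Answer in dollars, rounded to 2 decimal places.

Let x1 = barrels of raffinate, x2 = barrels of MTBE, x3 = barrels of alkylate, x4 = barrels of FCC naphtha.
min 62x1 + 75.34x2 + 84.69x3 + 49.46x4 with:
  1x1 + 1x2 + 2x3 + 76x4 ≤ 66   (sulfur mass)
  5.25x1 + 3.96x2 + 4.69x3 + 5.06x4 ≥ 15.74   (energy)
  x1, x2, x3, x4 ≥ 0.
The minimum-cost mix takes nothing from MTBE, alkylate — only raffinate, FCC naphtha. The sulfur mass and energy requirements are met with equality.
Optimal quantities: raffinate = 2.189 barrels, FCC naphtha = 0.8396 barrels.
Total cost: 62·2.189 + 49.46·0.8396 = 177.2446.

$177.24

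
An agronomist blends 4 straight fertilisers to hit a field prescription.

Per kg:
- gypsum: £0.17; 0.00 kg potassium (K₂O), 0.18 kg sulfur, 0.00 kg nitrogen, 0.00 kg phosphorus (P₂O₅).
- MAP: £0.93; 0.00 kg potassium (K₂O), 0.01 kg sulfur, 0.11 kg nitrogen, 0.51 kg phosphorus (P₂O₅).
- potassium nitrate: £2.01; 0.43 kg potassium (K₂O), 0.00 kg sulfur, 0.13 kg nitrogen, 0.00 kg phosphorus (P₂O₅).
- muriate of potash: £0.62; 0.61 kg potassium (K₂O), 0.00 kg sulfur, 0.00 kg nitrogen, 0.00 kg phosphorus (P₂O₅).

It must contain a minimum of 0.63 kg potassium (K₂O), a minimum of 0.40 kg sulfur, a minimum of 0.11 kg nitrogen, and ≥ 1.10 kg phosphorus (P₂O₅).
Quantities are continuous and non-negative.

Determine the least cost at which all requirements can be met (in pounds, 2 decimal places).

£3.00

Let x1 = kg of gypsum, x2 = kg of MAP, x3 = kg of potassium nitrate, x4 = kg of muriate of potash.
Minimise 0.17x1 + 0.93x2 + 2.01x3 + 0.62x4 s.t.:
  0.43x3 + 0.61x4 ≥ 0.63   (potassium (K₂O))
  0.18x1 + 0.01x2 ≥ 0.4   (sulfur)
  0.11x2 + 0.13x3 ≥ 0.11   (nitrogen)
  0.51x2 ≥ 1.1   (phosphorus (P₂O₅))
  x1, x2, x3, x4 ≥ 0.
The minimum-cost mix takes nothing from potassium nitrate — only gypsum, MAP, muriate of potash. Binding constraints: potassium (K₂O), sulfur, phosphorus (P₂O₅).
That vertex is x1 = 2.102, x2 = 2.157, x4 = 1.033.
Hence cost = 0.17·2.102 + 0.93·2.157 + 0.62·1.033 = £3.0038.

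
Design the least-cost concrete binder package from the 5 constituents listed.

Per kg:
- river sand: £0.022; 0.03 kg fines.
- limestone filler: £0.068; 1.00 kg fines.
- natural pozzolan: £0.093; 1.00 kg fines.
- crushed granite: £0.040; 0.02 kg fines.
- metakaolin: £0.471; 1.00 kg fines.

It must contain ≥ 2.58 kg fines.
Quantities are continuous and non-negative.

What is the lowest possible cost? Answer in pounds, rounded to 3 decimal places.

Let x1 = kg of river sand, x2 = kg of limestone filler, x3 = kg of natural pozzolan, x4 = kg of crushed granite, x5 = kg of metakaolin.
Minimise 0.022x1 + 0.068x2 + 0.093x3 + 0.04x4 + 0.471x5 s.t.:
  0.03x1 + 1x2 + 1x3 + 0.02x4 + 1x5 ≥ 2.58   (fines)
  x1, x2, x3, x4, x5 ≥ 0.
The cheapest feasible vertex uses only limestone filler; river sand, natural pozzolan, crushed granite, metakaolin are not used. The fines requirement is met with equality.
That vertex is x2 = 2.58.
Cost = 0.068·2.58 = 0.17544.

£0.175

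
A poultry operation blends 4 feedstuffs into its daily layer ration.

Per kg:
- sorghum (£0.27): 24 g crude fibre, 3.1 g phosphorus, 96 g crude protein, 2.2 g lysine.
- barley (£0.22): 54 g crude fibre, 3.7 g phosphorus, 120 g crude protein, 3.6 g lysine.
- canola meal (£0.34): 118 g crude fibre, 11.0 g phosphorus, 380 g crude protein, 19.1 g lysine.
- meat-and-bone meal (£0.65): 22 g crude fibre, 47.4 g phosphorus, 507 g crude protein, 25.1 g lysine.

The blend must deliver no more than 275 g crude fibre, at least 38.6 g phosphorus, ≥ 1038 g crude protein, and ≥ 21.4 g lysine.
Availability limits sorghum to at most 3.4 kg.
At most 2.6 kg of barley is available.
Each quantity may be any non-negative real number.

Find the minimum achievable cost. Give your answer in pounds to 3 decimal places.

£0.997

This is a linear program. Let x1 = kg of sorghum, x2 = kg of barley, x3 = kg of canola meal, x4 = kg of meat-and-bone meal.
min 0.27x1 + 0.22x2 + 0.34x3 + 0.65x4 s.t.:
  24x1 + 54x2 + 118x3 + 22x4 ≤ 275   (crude fibre)
  3.1x1 + 3.7x2 + 11x3 + 47.4x4 ≥ 38.6   (phosphorus)
  96x1 + 120x2 + 380x3 + 507x4 ≥ 1038   (crude protein)
  2.2x1 + 3.6x2 + 19.1x3 + 25.1x4 ≥ 21.4   (lysine)
  x1 ≤ 3.4
  x2 ≤ 2.6
  x1, x2, x3, x4 ≥ 0.
At the optimum only canola meal, meat-and-bone meal are positive (sorghum, barley = 0). Binding constraints: crude fibre and crude protein.
So canola meal = 2.265 kg, meat-and-bone meal = 0.3494 kg.
Hence cost = 0.34·2.265 + 0.65·0.3494 = £0.99721.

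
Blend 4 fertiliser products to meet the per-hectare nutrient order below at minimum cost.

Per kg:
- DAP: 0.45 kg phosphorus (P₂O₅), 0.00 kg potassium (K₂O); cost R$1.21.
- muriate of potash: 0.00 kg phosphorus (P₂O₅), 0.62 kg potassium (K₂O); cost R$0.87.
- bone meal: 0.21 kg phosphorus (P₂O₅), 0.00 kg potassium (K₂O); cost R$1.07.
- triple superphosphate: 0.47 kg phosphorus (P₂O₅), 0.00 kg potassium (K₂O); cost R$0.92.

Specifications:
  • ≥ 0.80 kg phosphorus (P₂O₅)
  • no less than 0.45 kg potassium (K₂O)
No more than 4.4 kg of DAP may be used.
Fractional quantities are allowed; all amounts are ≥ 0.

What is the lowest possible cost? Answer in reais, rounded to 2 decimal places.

R$2.20

Let x1 = kg of DAP, x2 = kg of muriate of potash, x3 = kg of bone meal, x4 = kg of triple superphosphate.
Minimise 1.21x1 + 0.87x2 + 1.07x3 + 0.92x4 subject to:
  0.45x1 + 0.21x3 + 0.47x4 ≥ 0.8   (phosphorus (P₂O₅))
  0.62x2 ≥ 0.45   (potassium (K₂O))
  x1 ≤ 4.4
  x1, x2, x3, x4 ≥ 0.
At the optimum only muriate of potash, triple superphosphate are positive (DAP, bone meal = 0). There the phosphorus (P₂O₅) and potassium (K₂O) constraints are tight.
Solving gives x2 = 0.7258, x4 = 1.702.
Cost = 0.87·0.7258 + 0.92·1.702 = 2.1973.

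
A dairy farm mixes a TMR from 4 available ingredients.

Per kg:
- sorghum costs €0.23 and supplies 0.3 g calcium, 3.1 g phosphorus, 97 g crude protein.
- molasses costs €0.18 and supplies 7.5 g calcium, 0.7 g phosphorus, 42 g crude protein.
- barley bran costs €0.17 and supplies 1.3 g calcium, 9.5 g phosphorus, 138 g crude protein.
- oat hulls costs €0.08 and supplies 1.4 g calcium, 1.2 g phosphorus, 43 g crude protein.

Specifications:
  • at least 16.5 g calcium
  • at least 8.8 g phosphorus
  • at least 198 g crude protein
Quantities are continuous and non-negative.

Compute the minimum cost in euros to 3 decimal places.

€0.508

Let x1 = kg of sorghum, x2 = kg of molasses, x3 = kg of barley bran, x4 = kg of oat hulls.
Minimise 0.23x1 + 0.18x2 + 0.17x3 + 0.08x4 subject to:
  0.3x1 + 7.5x2 + 1.3x3 + 1.4x4 ≥ 16.5   (calcium)
  3.1x1 + 0.7x2 + 9.5x3 + 1.2x4 ≥ 8.8   (phosphorus)
  97x1 + 42x2 + 138x3 + 43x4 ≥ 198   (crude protein)
  x1, x2, x3, x4 ≥ 0.
The optimal basis is {molasses, barley bran}; sorghum, oat hulls drop out. Binding constraints: calcium and crude protein.
That vertex is x2 = 2.06, x3 = 0.8078.
Total cost: 0.18·2.06 + 0.17·0.8078 = 0.50813.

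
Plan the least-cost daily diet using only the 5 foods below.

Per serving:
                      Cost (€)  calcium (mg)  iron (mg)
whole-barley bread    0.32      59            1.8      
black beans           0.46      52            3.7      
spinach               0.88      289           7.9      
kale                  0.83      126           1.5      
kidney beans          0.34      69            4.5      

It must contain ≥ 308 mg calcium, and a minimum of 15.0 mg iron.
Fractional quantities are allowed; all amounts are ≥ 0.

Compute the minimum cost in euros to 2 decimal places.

€1.26

Let x1 = servings of whole-barley bread, x2 = servings of black beans, x3 = servings of spinach, x4 = servings of kale, x5 = servings of kidney beans.
Minimize 0.32x1 + 0.46x2 + 0.88x3 + 0.83x4 + 0.34x5 subject to:
  59x1 + 52x2 + 289x3 + 126x4 + 69x5 ≥ 308   (calcium)
  1.8x1 + 3.7x2 + 7.9x3 + 1.5x4 + 4.5x5 ≥ 15   (iron)
  x1, x2, x3, x4, x5 ≥ 0.
At the optimum only spinach, kidney beans are positive (whole-barley bread, black beans, kale = 0). The calcium and iron requirements are met with equality.
That vertex is x3 = 0.46465, x5 = 2.5176.
Cost = 0.88·0.46465 + 0.34·2.5176 = 1.2649.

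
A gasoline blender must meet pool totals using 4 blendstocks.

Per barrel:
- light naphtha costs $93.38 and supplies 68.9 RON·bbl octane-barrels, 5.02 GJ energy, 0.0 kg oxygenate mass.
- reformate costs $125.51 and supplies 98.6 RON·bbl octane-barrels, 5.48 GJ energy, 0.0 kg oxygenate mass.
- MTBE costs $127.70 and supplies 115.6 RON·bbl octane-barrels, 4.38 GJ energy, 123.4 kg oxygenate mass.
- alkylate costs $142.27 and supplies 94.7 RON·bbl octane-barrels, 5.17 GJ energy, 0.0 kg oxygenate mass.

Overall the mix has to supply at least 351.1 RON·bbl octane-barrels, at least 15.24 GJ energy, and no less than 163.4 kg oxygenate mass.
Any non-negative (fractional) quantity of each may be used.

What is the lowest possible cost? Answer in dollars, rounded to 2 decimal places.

Let x1 = barrels of light naphtha, x2 = barrels of reformate, x3 = barrels of MTBE, x4 = barrels of alkylate.
Minimise 93.38x1 + 125.51x2 + 127.7x3 + 142.27x4 with:
  68.9x1 + 98.6x2 + 115.6x3 + 94.7x4 ≥ 351.1   (octane-barrels)
  5.02x1 + 5.48x2 + 4.38x3 + 5.17x4 ≥ 15.24   (energy)
  123.4x3 ≥ 163.4   (oxygenate mass)
  x1, x2, x3, x4 ≥ 0.
At the optimum only light naphtha, MTBE are positive (reformate, alkylate = 0). Binding constraints: octane-barrels and energy.
Optimal quantities: light naphtha = 0.804 barrels, MTBE = 2.558 barrels.
Total cost: 93.38·0.804 + 127.7·2.558 = 401.7341.

$401.73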